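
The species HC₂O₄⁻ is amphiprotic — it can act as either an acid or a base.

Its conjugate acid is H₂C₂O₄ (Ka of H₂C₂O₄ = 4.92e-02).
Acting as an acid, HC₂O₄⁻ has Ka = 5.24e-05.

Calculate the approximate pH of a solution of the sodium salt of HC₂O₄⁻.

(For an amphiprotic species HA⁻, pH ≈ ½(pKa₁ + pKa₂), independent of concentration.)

pKa₁ = -log(4.92e-02) = 1.31; pKa₂ = -log(5.24e-05) = 4.28. For an amphiprotic species, pH ≈ ½(pKa₁ + pKa₂) = ½(1.31 + 4.28) = 2.79.

pH = 2.79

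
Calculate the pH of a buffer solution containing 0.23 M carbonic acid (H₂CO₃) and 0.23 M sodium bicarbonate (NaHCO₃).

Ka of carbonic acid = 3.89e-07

pKa = -log(3.89e-07) = 6.41. pH = pKa + log([A⁻]/[HA]) = 6.41 + log(0.23/0.23)

pH = 6.41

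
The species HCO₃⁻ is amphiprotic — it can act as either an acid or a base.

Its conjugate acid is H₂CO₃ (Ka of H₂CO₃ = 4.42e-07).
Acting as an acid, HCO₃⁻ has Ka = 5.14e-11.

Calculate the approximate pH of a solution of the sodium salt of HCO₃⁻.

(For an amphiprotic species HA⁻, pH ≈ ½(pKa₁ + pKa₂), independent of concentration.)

pKa₁ = -log(4.42e-07) = 6.35; pKa₂ = -log(5.14e-11) = 10.29. For an amphiprotic species, pH ≈ ½(pKa₁ + pKa₂) = ½(6.35 + 10.29) = 8.32.

pH = 8.32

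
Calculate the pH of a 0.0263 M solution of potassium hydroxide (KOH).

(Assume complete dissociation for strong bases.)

[OH⁻] = 0.0263 M for strong base. pOH = -log[OH⁻] = 1.58, pH = 14 - pOH

pH = 12.42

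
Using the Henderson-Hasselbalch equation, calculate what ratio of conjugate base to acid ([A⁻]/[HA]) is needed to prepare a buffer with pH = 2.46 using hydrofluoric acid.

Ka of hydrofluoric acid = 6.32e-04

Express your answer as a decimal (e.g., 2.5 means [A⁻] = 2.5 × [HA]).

pKa = -log(6.32e-04) = 3.1993. pH = pKa + log([A⁻]/[HA]), so log([A⁻]/[HA]) = pH − pKa = 2.46 − 3.1993 = -0.7393. [A⁻]/[HA] = 10^(-0.7393) = 0.182

[A⁻]/[HA] = 0.182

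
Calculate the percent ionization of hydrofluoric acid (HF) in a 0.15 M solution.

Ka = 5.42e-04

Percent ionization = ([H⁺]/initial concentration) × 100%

Using Ka equilibrium: x² + Ka×x - Ka×C = 0. Solving: [H⁺] = 8.7497e-03. Percent = (8.7497e-03/0.15) × 100

Percent ionization = 5.83%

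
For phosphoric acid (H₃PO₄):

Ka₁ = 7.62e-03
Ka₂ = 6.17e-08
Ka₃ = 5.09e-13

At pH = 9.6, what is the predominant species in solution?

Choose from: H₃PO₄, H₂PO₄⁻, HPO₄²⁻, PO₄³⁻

pKa₁ = 2.12, pKa₂ = 7.21, pKa₃ = 12.29. For a polyprotic acid the predominant species crosses at each pKa: below pKa_n the protonated form dominates, above it the deprotonated form does. At pH = 9.6, the predominant species is HPO₄²⁻.

HPO₄²⁻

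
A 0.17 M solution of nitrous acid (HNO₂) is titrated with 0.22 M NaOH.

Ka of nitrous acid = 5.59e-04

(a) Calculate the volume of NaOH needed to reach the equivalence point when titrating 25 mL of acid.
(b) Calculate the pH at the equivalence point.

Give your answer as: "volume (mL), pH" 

moles acid = 0.17 × 25/1000 = 0.00425 mol; V_base = moles/0.22 × 1000 = 19.3 mL. At equivalence only the conjugate base is present: [A⁻] = 0.00425/0.044 = 9.5897e-02 M. Kb = Kw/Ka = 1.79e-11; [OH⁻] = √(Kb × [A⁻]) = 1.3098e-06; pOH = 5.88; pH = 14 - pOH = 8.12.

V = 19.3 mL, pH = 8.12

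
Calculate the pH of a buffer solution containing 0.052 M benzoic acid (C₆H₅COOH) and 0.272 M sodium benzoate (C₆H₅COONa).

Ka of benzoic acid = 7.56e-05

pKa = -log(7.56e-05) = 4.12. pH = pKa + log([A⁻]/[HA]) = 4.12 + log(0.272/0.052)

pH = 4.84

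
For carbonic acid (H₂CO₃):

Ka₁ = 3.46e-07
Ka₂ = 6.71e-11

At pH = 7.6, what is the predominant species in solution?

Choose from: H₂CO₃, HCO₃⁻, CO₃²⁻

pKa₁ = 6.46, pKa₂ = 10.17. For a polyprotic acid the predominant species crosses at each pKa: below pKa_n the protonated form dominates, above it the deprotonated form does. At pH = 7.6, the predominant species is HCO₃⁻.

HCO₃⁻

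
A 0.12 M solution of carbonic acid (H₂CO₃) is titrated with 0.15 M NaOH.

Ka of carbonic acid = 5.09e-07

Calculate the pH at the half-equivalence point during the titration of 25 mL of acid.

At half-equivalence [HA] = [A⁻], so Henderson-Hasselbalch gives pH = pKa = -log(5.09e-07) = 6.29.

pH = pKa = 6.29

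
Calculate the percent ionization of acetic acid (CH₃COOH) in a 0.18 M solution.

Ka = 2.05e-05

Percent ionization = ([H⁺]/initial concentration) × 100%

Using Ka equilibrium: x² + Ka×x - Ka×C = 0. Solving: [H⁺] = 1.9107e-03. Percent = (1.9107e-03/0.18) × 100

Percent ionization = 1.06%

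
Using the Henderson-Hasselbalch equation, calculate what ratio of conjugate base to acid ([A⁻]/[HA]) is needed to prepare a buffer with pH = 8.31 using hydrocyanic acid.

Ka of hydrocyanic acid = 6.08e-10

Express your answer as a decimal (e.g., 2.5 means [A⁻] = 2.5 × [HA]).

pKa = -log(6.08e-10) = 9.2161. pH = pKa + log([A⁻]/[HA]), so log([A⁻]/[HA]) = pH − pKa = 8.31 − 9.2161 = -0.9061. [A⁻]/[HA] = 10^(-0.9061) = 0.124

[A⁻]/[HA] = 0.124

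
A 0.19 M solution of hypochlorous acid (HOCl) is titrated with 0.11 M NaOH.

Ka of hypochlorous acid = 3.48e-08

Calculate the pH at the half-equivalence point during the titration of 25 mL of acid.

At half-equivalence [HA] = [A⁻], so Henderson-Hasselbalch gives pH = pKa = -log(3.48e-08) = 7.46.

pH = pKa = 7.46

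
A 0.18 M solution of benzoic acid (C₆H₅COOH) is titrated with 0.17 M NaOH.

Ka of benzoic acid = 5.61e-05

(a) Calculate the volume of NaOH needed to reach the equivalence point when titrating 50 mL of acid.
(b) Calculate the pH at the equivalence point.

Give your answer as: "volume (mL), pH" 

moles acid = 0.18 × 50/1000 = 0.009 mol; V_base = moles/0.17 × 1000 = 52.9 mL. At equivalence only the conjugate base is present: [A⁻] = 0.009/0.103 = 8.7429e-02 M. Kb = Kw/Ka = 1.78e-10; [OH⁻] = √(Kb × [A⁻]) = 3.9477e-06; pOH = 5.40; pH = 14 - pOH = 8.60.

V = 52.9 mL, pH = 8.60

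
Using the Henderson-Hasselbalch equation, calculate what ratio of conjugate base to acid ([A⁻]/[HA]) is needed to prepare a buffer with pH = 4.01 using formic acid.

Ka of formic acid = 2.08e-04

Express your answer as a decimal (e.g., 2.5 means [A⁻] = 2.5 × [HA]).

pKa = -log(2.08e-04) = 3.6819. pH = pKa + log([A⁻]/[HA]), so log([A⁻]/[HA]) = pH − pKa = 4.01 − 3.6819 = 0.3281. [A⁻]/[HA] = 10^(0.3281) = 2.13

[A⁻]/[HA] = 2.13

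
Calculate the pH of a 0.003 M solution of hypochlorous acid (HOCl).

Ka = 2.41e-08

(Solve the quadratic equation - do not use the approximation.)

x² + Ka×x - Ka×C = 0. Using quadratic formula: [H⁺] = 8.4909e-06

pH = 5.07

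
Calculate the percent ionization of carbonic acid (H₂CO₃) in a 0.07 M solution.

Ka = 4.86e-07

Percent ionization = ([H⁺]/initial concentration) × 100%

Using Ka equilibrium: x² + Ka×x - Ka×C = 0. Solving: [H⁺] = 1.8420e-04. Percent = (1.8420e-04/0.07) × 100

Percent ionization = 0.263%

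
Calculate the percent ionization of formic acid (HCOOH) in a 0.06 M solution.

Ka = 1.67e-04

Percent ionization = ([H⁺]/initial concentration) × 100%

Using Ka equilibrium: x² + Ka×x - Ka×C = 0. Solving: [H⁺] = 3.0830e-03. Percent = (3.0830e-03/0.06) × 100

Percent ionization = 5.14%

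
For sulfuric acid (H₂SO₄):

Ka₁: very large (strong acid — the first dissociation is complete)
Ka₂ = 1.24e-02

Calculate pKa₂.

pKa₂ = -log(Ka₂) = -log(1.24e-02) = 1.91.

pK_{a2} = 1.91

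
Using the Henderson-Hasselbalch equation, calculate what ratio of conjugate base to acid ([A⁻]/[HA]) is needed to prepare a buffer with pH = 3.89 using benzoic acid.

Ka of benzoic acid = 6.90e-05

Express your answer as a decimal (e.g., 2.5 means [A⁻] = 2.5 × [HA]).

pKa = -log(6.90e-05) = 4.1612. pH = pKa + log([A⁻]/[HA]), so log([A⁻]/[HA]) = pH − pKa = 3.89 − 4.1612 = -0.2712. [A⁻]/[HA] = 10^(-0.2712) = 0.536

[A⁻]/[HA] = 0.536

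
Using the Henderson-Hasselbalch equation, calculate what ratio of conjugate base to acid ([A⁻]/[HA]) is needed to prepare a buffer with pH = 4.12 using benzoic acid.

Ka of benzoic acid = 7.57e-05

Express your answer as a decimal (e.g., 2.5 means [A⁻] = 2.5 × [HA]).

pKa = -log(7.57e-05) = 4.1209. pH = pKa + log([A⁻]/[HA]), so log([A⁻]/[HA]) = pH − pKa = 4.12 − 4.1209 = -0.0009. [A⁻]/[HA] = 10^(-0.0009) = 0.998

[A⁻]/[HA] = 0.998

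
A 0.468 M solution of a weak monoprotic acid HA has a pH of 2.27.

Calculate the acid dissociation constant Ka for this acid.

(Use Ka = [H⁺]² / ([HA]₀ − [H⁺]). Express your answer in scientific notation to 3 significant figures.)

[H⁺] = 10^(−pH) = 10^(−2.27) = 5.370e-03 M. For HA ⇌ H⁺ + A⁻, Ka = [H⁺][A⁻]/[HA] = [H⁺]² / ([HA]₀ − [H⁺]) = (5.370e-03)² / (0.468 − 5.370e-03) = 6.23e-05.

K_a = 6.23e-05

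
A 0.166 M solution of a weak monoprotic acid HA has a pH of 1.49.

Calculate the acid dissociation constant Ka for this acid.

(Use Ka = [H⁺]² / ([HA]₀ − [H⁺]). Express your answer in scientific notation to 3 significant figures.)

[H⁺] = 10^(−pH) = 10^(−1.49) = 3.236e-02 M. For HA ⇌ H⁺ + A⁻, Ka = [H⁺][A⁻]/[HA] = [H⁺]² / ([HA]₀ − [H⁺]) = (3.236e-02)² / (0.166 − 3.236e-02) = 7.84e-03.

K_a = 7.84e-03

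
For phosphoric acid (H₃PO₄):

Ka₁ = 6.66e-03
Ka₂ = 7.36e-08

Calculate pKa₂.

pKa₂ = -log(Ka₂) = -log(7.36e-08) = 7.13.

pK_{a2} = 7.13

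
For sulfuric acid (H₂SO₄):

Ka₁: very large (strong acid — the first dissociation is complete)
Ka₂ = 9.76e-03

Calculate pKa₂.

pKa₂ = -log(Ka₂) = -log(9.76e-03) = 2.01.

pK_{a2} = 2.01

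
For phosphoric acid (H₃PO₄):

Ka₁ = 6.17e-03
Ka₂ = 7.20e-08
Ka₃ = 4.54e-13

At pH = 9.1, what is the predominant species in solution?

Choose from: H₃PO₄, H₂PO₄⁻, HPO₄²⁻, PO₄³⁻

pKa₁ = 2.21, pKa₂ = 7.14, pKa₃ = 12.34. For a polyprotic acid the predominant species crosses at each pKa: below pKa_n the protonated form dominates, above it the deprotonated form does. At pH = 9.1, the predominant species is HPO₄²⁻.

HPO₄²⁻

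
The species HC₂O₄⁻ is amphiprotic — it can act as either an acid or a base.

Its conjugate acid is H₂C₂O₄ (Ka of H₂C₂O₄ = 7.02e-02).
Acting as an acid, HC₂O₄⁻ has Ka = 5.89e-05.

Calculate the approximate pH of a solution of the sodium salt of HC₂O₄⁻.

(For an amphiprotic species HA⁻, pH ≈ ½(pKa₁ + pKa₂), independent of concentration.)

pKa₁ = -log(7.02e-02) = 1.15; pKa₂ = -log(5.89e-05) = 4.23. For an amphiprotic species, pH ≈ ½(pKa₁ + pKa₂) = ½(1.15 + 4.23) = 2.69.

pH = 2.69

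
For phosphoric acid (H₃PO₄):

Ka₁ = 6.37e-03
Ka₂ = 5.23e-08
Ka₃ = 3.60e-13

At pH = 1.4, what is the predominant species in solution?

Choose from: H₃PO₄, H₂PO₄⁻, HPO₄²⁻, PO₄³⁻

pKa₁ = 2.20, pKa₂ = 7.28, pKa₃ = 12.44. For a polyprotic acid the predominant species crosses at each pKa: below pKa_n the protonated form dominates, above it the deprotonated form does. At pH = 1.4, the predominant species is H₃PO₄.

H₃PO₄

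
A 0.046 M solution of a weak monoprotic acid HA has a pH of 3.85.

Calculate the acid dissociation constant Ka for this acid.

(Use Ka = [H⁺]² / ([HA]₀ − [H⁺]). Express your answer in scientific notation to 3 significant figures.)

[H⁺] = 10^(−pH) = 10^(−3.85) = 1.413e-04 M. For HA ⇌ H⁺ + A⁻, Ka = [H⁺][A⁻]/[HA] = [H⁺]² / ([HA]₀ − [H⁺]) = (1.413e-04)² / (0.046 − 1.413e-04) = 4.35e-07.

K_a = 4.35e-07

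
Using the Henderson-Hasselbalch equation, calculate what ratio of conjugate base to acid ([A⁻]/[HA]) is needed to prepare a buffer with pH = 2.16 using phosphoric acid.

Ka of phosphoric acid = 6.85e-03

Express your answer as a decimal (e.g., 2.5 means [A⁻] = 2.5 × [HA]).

pKa = -log(6.85e-03) = 2.1643. pH = pKa + log([A⁻]/[HA]), so log([A⁻]/[HA]) = pH − pKa = 2.16 − 2.1643 = -0.0043. [A⁻]/[HA] = 10^(-0.0043) = 0.990

[A⁻]/[HA] = 0.990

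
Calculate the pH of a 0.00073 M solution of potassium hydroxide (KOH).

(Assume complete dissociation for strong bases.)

[OH⁻] = 0.00073 M for strong base. pOH = -log[OH⁻] = 3.14, pH = 14 - pOH

pH = 10.86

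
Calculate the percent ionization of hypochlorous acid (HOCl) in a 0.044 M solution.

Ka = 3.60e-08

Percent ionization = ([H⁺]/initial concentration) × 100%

Using Ka equilibrium: x² + Ka×x - Ka×C = 0. Solving: [H⁺] = 3.9782e-05. Percent = (3.9782e-05/0.044) × 100

Percent ionization = 0.0904%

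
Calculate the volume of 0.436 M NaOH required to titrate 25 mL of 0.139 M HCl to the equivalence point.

At equivalence: moles acid = moles base. moles HCl = 0.139 × 25/1000 = 0.003475 mol. V_base = moles / 0.436 × 1000 = 8.0 mL.

V_{base} = 8.0 mL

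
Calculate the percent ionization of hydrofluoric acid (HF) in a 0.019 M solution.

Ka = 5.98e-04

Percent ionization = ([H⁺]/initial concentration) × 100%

Using Ka equilibrium: x² + Ka×x - Ka×C = 0. Solving: [H⁺] = 3.0850e-03. Percent = (3.0850e-03/0.019) × 100

Percent ionization = 16.2%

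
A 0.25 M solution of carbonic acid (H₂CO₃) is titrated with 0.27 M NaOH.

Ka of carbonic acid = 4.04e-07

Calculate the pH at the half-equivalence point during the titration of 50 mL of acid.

At half-equivalence [HA] = [A⁻], so Henderson-Hasselbalch gives pH = pKa = -log(4.04e-07) = 6.39.

pH = pKa = 6.39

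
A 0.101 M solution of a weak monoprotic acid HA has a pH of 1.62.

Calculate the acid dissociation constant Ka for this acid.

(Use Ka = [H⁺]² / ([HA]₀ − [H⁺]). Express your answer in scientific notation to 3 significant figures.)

[H⁺] = 10^(−pH) = 10^(−1.62) = 2.399e-02 M. For HA ⇌ H⁺ + A⁻, Ka = [H⁺][A⁻]/[HA] = [H⁺]² / ([HA]₀ − [H⁺]) = (2.399e-02)² / (0.101 − 2.399e-02) = 7.47e-03.

K_a = 7.47e-03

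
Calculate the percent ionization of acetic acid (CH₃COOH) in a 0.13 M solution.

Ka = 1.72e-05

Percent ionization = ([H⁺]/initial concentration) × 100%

Using Ka equilibrium: x² + Ka×x - Ka×C = 0. Solving: [H⁺] = 1.4868e-03. Percent = (1.4868e-03/0.13) × 100

Percent ionization = 1.14%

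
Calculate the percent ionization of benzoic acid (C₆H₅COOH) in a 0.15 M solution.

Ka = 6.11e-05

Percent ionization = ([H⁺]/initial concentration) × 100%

Using Ka equilibrium: x² + Ka×x - Ka×C = 0. Solving: [H⁺] = 2.9970e-03. Percent = (2.9970e-03/0.15) × 100

Percent ionization = 2%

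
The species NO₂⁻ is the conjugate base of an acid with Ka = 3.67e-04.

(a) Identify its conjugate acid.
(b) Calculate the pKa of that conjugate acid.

(a) The conjugate acid is formed by adding one H⁺ to NO₂⁻, giving HNO₂. (b) pKa = -log(Ka) = -log(3.67e-04) = 3.44.

Conjugate acid: HNO₂; pK_a = 3.44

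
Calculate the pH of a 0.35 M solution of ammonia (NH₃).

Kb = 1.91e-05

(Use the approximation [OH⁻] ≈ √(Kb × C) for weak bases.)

[OH⁻] = √(Kb × C) = √(1.91e-05 × 0.35) = 2.5855e-03. pOH = 2.59, pH = 14 - pOH

pH = 11.41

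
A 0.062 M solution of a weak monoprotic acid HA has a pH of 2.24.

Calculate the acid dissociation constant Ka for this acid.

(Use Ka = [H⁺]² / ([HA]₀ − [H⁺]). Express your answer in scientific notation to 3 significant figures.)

[H⁺] = 10^(−pH) = 10^(−2.24) = 5.754e-03 M. For HA ⇌ H⁺ + A⁻, Ka = [H⁺][A⁻]/[HA] = [H⁺]² / ([HA]₀ − [H⁺]) = (5.754e-03)² / (0.062 − 5.754e-03) = 5.89e-04.

K_a = 5.89e-04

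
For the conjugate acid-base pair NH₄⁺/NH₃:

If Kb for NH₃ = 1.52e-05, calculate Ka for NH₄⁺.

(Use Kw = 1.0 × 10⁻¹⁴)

For a conjugate pair Ka × Kb = Kw, so Ka = Kw/Kb = 1.0 × 10⁻¹⁴ / 1.52e-05 = 6.58e-10.

K_a = 6.58e-10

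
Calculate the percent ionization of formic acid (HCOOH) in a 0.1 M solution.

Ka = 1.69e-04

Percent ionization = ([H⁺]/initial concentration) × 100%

Using Ka equilibrium: x² + Ka×x - Ka×C = 0. Solving: [H⁺] = 4.0273e-03. Percent = (4.0273e-03/0.1) × 100

Percent ionization = 4.03%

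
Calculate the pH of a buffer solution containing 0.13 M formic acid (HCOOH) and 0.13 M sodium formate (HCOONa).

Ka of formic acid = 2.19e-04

pKa = -log(2.19e-04) = 3.66. pH = pKa + log([A⁻]/[HA]) = 3.66 + log(0.13/0.13)

pH = 3.66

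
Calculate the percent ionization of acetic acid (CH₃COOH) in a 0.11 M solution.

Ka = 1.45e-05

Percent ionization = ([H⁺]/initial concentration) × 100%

Using Ka equilibrium: x² + Ka×x - Ka×C = 0. Solving: [H⁺] = 1.2557e-03. Percent = (1.2557e-03/0.11) × 100

Percent ionization = 1.14%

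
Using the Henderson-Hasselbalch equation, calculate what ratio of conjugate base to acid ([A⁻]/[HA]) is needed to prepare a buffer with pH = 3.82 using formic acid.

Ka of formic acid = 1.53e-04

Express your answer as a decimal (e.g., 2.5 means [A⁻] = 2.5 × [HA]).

pKa = -log(1.53e-04) = 3.8153. pH = pKa + log([A⁻]/[HA]), so log([A⁻]/[HA]) = pH − pKa = 3.82 − 3.8153 = 0.0047. [A⁻]/[HA] = 10^(0.0047) = 1.01

[A⁻]/[HA] = 1.01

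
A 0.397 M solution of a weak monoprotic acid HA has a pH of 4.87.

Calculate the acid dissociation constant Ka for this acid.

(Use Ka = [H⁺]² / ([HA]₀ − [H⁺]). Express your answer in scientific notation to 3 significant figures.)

[H⁺] = 10^(−pH) = 10^(−4.87) = 1.349e-05 M. For HA ⇌ H⁺ + A⁻, Ka = [H⁺][A⁻]/[HA] = [H⁺]² / ([HA]₀ − [H⁺]) = (1.349e-05)² / (0.397 − 1.349e-05) = 4.58e-10.

K_a = 4.58e-10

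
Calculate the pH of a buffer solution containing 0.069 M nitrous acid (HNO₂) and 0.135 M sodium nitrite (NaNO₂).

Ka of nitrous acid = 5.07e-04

pKa = -log(5.07e-04) = 3.29. pH = pKa + log([A⁻]/[HA]) = 3.29 + log(0.135/0.069)

pH = 3.59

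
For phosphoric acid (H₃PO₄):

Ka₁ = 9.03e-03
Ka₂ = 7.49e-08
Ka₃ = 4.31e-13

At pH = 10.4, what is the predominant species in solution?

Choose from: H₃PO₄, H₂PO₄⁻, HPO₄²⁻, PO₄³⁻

pKa₁ = 2.04, pKa₂ = 7.13, pKa₃ = 12.37. For a polyprotic acid the predominant species crosses at each pKa: below pKa_n the protonated form dominates, above it the deprotonated form does. At pH = 10.4, the predominant species is HPO₄²⁻.

HPO₄²⁻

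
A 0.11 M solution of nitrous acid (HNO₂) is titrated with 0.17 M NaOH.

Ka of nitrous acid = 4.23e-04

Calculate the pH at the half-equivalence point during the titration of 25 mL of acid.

At half-equivalence [HA] = [A⁻], so Henderson-Hasselbalch gives pH = pKa = -log(4.23e-04) = 3.37.

pH = pKa = 3.37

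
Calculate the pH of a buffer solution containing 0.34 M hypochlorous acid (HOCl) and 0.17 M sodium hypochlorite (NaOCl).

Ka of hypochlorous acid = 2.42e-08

pKa = -log(2.42e-08) = 7.62. pH = pKa + log([A⁻]/[HA]) = 7.62 + log(0.17/0.34)

pH = 7.32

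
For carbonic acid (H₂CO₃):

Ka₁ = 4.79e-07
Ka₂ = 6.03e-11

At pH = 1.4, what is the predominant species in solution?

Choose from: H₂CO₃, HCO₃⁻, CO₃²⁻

pKa₁ = 6.32, pKa₂ = 10.22. For a polyprotic acid the predominant species crosses at each pKa: below pKa_n the protonated form dominates, above it the deprotonated form does. At pH = 1.4, the predominant species is H₂CO₃.

H₂CO₃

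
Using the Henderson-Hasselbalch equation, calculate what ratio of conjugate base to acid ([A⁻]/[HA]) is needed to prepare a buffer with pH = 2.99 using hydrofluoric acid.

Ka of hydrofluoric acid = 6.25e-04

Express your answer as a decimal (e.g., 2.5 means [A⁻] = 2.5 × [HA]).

pKa = -log(6.25e-04) = 3.2041. pH = pKa + log([A⁻]/[HA]), so log([A⁻]/[HA]) = pH − pKa = 2.99 − 3.2041 = -0.2141. [A⁻]/[HA] = 10^(-0.2141) = 0.611

[A⁻]/[HA] = 0.611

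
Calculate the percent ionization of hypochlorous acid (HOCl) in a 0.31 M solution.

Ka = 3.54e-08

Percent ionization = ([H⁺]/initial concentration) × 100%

Using Ka equilibrium: x² + Ka×x - Ka×C = 0. Solving: [H⁺] = 1.0474e-04. Percent = (1.0474e-04/0.31) × 100

Percent ionization = 0.0338%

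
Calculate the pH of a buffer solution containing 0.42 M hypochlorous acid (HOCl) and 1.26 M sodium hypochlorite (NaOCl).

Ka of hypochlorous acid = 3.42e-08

pKa = -log(3.42e-08) = 7.47. pH = pKa + log([A⁻]/[HA]) = 7.47 + log(1.26/0.42)

pH = 7.94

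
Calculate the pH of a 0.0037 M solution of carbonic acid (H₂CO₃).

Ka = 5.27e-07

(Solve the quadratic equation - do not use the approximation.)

x² + Ka×x - Ka×C = 0. Using quadratic formula: [H⁺] = 4.3895e-05

pH = 4.36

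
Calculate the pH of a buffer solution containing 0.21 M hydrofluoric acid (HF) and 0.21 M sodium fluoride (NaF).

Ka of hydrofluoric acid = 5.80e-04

pKa = -log(5.80e-04) = 3.24. pH = pKa + log([A⁻]/[HA]) = 3.24 + log(0.21/0.21)

pH = 3.24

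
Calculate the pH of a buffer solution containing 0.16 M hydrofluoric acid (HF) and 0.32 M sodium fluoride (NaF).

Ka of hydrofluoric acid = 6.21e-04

pKa = -log(6.21e-04) = 3.21. pH = pKa + log([A⁻]/[HA]) = 3.21 + log(0.32/0.16)

pH = 3.51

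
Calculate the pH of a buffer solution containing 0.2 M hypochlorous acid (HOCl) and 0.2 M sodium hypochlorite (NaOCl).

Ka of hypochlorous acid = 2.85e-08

pKa = -log(2.85e-08) = 7.55. pH = pKa + log([A⁻]/[HA]) = 7.55 + log(0.2/0.2)

pH = 7.55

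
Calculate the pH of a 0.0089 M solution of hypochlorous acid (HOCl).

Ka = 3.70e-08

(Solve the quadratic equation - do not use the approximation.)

x² + Ka×x - Ka×C = 0. Using quadratic formula: [H⁺] = 1.8128e-05

pH = 4.74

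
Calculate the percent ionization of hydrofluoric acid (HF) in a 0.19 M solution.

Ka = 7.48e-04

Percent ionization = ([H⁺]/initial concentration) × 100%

Using Ka equilibrium: x² + Ka×x - Ka×C = 0. Solving: [H⁺] = 1.1553e-02. Percent = (1.1553e-02/0.19) × 100

Percent ionization = 6.08%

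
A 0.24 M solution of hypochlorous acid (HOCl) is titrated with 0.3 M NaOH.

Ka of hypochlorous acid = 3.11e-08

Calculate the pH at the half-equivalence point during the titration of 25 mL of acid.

At half-equivalence [HA] = [A⁻], so Henderson-Hasselbalch gives pH = pKa = -log(3.11e-08) = 7.51.

pH = pKa = 7.51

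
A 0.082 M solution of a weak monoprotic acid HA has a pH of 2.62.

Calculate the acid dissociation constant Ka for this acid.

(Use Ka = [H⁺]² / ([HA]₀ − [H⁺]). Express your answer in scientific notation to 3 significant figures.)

[H⁺] = 10^(−pH) = 10^(−2.62) = 2.399e-03 M. For HA ⇌ H⁺ + A⁻, Ka = [H⁺][A⁻]/[HA] = [H⁺]² / ([HA]₀ − [H⁺]) = (2.399e-03)² / (0.082 − 2.399e-03) = 7.23e-05.

K_a = 7.23e-05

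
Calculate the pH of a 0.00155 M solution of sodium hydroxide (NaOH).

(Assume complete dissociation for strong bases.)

[OH⁻] = 0.00155 M for strong base. pOH = -log[OH⁻] = 2.81, pH = 14 - pOH

pH = 11.19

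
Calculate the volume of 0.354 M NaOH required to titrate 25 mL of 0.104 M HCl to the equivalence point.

At equivalence: moles acid = moles base. moles HCl = 0.104 × 25/1000 = 0.0026 mol. V_base = moles / 0.354 × 1000 = 7.3 mL.

V_{base} = 7.3 mL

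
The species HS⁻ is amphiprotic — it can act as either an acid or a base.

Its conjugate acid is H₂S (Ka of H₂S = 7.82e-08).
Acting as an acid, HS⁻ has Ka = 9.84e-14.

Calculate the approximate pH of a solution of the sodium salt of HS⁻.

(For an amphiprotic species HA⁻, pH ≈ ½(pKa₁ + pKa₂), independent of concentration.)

pKa₁ = -log(7.82e-08) = 7.11; pKa₂ = -log(9.84e-14) = 13.01. For an amphiprotic species, pH ≈ ½(pKa₁ + pKa₂) = ½(7.11 + 13.01) = 10.06.

pH = 10.06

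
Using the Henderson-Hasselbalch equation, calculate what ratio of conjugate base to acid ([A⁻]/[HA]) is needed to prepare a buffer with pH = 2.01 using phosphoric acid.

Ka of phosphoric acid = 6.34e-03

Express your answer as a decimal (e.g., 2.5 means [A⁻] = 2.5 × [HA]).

pKa = -log(6.34e-03) = 2.1979. pH = pKa + log([A⁻]/[HA]), so log([A⁻]/[HA]) = pH − pKa = 2.01 − 2.1979 = -0.1879. [A⁻]/[HA] = 10^(-0.1879) = 0.649

[A⁻]/[HA] = 0.649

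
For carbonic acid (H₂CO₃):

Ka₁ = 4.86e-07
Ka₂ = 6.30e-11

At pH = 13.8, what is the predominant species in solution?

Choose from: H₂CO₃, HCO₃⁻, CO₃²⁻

pKa₁ = 6.31, pKa₂ = 10.20. For a polyprotic acid the predominant species crosses at each pKa: below pKa_n the protonated form dominates, above it the deprotonated form does. At pH = 13.8, the predominant species is CO₃²⁻.

CO₃²⁻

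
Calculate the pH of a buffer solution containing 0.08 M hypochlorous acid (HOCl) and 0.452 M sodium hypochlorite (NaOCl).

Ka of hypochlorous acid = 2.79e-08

pKa = -log(2.79e-08) = 7.55. pH = pKa + log([A⁻]/[HA]) = 7.55 + log(0.452/0.08)

pH = 8.31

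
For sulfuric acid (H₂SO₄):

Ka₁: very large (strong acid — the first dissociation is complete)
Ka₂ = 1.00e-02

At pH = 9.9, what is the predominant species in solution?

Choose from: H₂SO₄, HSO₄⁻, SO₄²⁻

The first dissociation is complete, so H₂SO₄ itself is never the predominant species in water; pKa₂ = -log(1.00e-02) = 2.00. For a polyprotic acid the predominant species crosses at each pKa: below pKa_n the protonated form dominates, above it the deprotonated form does. At pH = 9.9, the predominant species is SO₄²⁻.

SO₄²⁻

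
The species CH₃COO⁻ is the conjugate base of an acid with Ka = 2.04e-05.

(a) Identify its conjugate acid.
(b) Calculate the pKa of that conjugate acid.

(a) The conjugate acid is formed by adding one H⁺ to CH₃COO⁻, giving CH₃COOH. (b) pKa = -log(Ka) = -log(2.04e-05) = 4.69.

Conjugate acid: CH₃COOH; pK_a = 4.69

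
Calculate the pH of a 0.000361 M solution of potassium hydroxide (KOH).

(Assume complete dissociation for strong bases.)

[OH⁻] = 0.000361 M for strong base. pOH = -log[OH⁻] = 3.44, pH = 14 - pOH

pH = 10.56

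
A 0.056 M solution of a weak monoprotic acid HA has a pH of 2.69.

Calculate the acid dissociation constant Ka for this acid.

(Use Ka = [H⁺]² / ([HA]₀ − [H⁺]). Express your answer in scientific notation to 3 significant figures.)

[H⁺] = 10^(−pH) = 10^(−2.69) = 2.042e-03 M. For HA ⇌ H⁺ + A⁻, Ka = [H⁺][A⁻]/[HA] = [H⁺]² / ([HA]₀ − [H⁺]) = (2.042e-03)² / (0.056 − 2.042e-03) = 7.73e-05.

K_a = 7.73e-05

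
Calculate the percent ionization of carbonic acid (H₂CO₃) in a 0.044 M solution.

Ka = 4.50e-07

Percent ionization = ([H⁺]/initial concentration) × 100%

Using Ka equilibrium: x² + Ka×x - Ka×C = 0. Solving: [H⁺] = 1.4049e-04. Percent = (1.4049e-04/0.044) × 100

Percent ionization = 0.319%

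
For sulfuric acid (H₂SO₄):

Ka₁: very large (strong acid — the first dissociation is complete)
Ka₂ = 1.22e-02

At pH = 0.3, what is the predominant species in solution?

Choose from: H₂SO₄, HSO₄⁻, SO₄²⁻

The first dissociation is complete, so H₂SO₄ itself is never the predominant species in water; pKa₂ = -log(1.22e-02) = 1.91. For a polyprotic acid the predominant species crosses at each pKa: below pKa_n the protonated form dominates, above it the deprotonated form does. At pH = 0.3, the predominant species is HSO₄⁻.

HSO₄⁻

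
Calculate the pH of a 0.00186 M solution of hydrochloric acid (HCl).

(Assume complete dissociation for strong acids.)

[H⁺] = 0.00186 M for strong acid. pH = -log[H⁺] = -log(0.00186)

pH = 2.73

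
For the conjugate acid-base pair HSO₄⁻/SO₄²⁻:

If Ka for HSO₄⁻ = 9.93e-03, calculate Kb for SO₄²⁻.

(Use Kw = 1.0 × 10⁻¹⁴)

For a conjugate pair Ka × Kb = Kw, so Kb = Kw/Ka = 1.0 × 10⁻¹⁴ / 9.93e-03 = 1.01e-12.

K_b = 1.01e-12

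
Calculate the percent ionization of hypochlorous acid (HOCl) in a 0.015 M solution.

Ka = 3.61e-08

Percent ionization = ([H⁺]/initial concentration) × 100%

Using Ka equilibrium: x² + Ka×x - Ka×C = 0. Solving: [H⁺] = 2.3252e-05. Percent = (2.3252e-05/0.015) × 100

Percent ionization = 0.155%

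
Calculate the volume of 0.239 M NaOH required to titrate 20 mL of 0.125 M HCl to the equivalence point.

At equivalence: moles acid = moles base. moles HCl = 0.125 × 20/1000 = 0.0025 mol. V_base = moles / 0.239 × 1000 = 10.5 mL.

V_{base} = 10.5 mL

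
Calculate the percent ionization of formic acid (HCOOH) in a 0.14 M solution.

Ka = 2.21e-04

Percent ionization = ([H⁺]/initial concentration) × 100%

Using Ka equilibrium: x² + Ka×x - Ka×C = 0. Solving: [H⁺] = 5.4530e-03. Percent = (5.4530e-03/0.14) × 100

Percent ionization = 3.89%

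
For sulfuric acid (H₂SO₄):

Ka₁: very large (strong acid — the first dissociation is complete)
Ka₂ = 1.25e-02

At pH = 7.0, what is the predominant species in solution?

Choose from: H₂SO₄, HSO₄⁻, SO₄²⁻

The first dissociation is complete, so H₂SO₄ itself is never the predominant species in water; pKa₂ = -log(1.25e-02) = 1.90. For a polyprotic acid the predominant species crosses at each pKa: below pKa_n the protonated form dominates, above it the deprotonated form does. At pH = 7.0, the predominant species is SO₄²⁻.

SO₄²⁻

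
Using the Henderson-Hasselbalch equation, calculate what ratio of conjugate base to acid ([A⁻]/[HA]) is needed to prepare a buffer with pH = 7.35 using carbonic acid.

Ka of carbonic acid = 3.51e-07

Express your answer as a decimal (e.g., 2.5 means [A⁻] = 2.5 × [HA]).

pKa = -log(3.51e-07) = 6.4547. pH = pKa + log([A⁻]/[HA]), so log([A⁻]/[HA]) = pH − pKa = 7.35 − 6.4547 = 0.8953. [A⁻]/[HA] = 10^(0.8953) = 7.86

[A⁻]/[HA] = 7.86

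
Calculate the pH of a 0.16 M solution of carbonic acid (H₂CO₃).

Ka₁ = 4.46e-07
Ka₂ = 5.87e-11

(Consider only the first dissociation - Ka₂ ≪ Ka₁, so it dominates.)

First dissociation dominates. From Ka₁ = [H⁺][HA⁻]/[H₂A], x² + Ka₁·x − Ka₁·C = 0 with C = 0.16 M and Ka₁ = 4.46e-07. Solving: [H⁺] = (−Ka₁ + √(Ka₁² + 4·Ka₁·C)) / 2 = 2.6691e-04 M. pH = -log(2.6691e-04) = 3.57.

pH = 3.57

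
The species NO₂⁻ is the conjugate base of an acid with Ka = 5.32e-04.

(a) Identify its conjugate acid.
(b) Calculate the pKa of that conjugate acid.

(a) The conjugate acid is formed by adding one H⁺ to NO₂⁻, giving HNO₂. (b) pKa = -log(Ka) = -log(5.32e-04) = 3.27.

Conjugate acid: HNO₂; pK_a = 3.27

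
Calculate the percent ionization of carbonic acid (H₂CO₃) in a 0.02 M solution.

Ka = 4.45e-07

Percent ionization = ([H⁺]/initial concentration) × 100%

Using Ka equilibrium: x² + Ka×x - Ka×C = 0. Solving: [H⁺] = 9.4118e-05. Percent = (9.4118e-05/0.02) × 100

Percent ionization = 0.471%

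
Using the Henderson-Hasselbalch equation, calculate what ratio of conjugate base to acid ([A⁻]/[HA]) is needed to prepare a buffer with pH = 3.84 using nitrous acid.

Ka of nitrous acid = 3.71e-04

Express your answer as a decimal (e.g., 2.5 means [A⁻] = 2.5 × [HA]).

pKa = -log(3.71e-04) = 3.4306. pH = pKa + log([A⁻]/[HA]), so log([A⁻]/[HA]) = pH − pKa = 3.84 − 3.4306 = 0.4094. [A⁻]/[HA] = 10^(0.4094) = 2.57

[A⁻]/[HA] = 2.57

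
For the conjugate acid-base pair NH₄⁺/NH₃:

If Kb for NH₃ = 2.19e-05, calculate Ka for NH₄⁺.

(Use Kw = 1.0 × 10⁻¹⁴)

For a conjugate pair Ka × Kb = Kw, so Ka = Kw/Kb = 1.0 × 10⁻¹⁴ / 2.19e-05 = 4.57e-10.

K_a = 4.57e-10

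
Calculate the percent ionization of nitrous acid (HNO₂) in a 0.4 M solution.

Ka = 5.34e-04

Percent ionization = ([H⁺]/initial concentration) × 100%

Using Ka equilibrium: x² + Ka×x - Ka×C = 0. Solving: [H⁺] = 1.4350e-02. Percent = (1.4350e-02/0.4) × 100

Percent ionization = 3.59%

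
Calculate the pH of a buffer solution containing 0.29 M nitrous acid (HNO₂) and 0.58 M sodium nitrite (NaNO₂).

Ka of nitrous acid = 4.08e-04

pKa = -log(4.08e-04) = 3.39. pH = pKa + log([A⁻]/[HA]) = 3.39 + log(0.58/0.29)

pH = 3.69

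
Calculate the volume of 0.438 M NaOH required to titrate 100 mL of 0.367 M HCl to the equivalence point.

At equivalence: moles acid = moles base. moles HCl = 0.367 × 100/1000 = 0.0367 mol. V_base = moles / 0.438 × 1000 = 83.8 mL.

V_{base} = 83.8 mL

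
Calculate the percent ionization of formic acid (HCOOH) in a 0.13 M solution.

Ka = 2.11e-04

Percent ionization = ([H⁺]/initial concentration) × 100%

Using Ka equilibrium: x² + Ka×x - Ka×C = 0. Solving: [H⁺] = 5.1329e-03. Percent = (5.1329e-03/0.13) × 100

Percent ionization = 3.95%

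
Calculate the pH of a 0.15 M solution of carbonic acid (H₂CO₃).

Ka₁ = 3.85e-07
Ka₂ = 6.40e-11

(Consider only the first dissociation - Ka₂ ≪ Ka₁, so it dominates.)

First dissociation dominates. From Ka₁ = [H⁺][HA⁻]/[H₂A], x² + Ka₁·x − Ka₁·C = 0 with C = 0.15 M and Ka₁ = 3.85e-07. Solving: [H⁺] = (−Ka₁ + √(Ka₁² + 4·Ka₁·C)) / 2 = 2.4012e-04 M. pH = -log(2.4012e-04) = 3.62.

pH = 3.62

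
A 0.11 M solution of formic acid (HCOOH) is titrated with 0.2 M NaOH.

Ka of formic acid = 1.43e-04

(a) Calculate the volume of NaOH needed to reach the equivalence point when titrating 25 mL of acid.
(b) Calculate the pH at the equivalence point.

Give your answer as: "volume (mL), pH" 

moles acid = 0.11 × 25/1000 = 0.00275 mol; V_base = moles/0.2 × 1000 = 13.7 mL. At equivalence only the conjugate base is present: [A⁻] = 0.00275/0.039 = 7.0968e-02 M. Kb = Kw/Ka = 6.99e-11; [OH⁻] = √(Kb × [A⁻]) = 2.2277e-06; pOH = 5.65; pH = 14 - pOH = 8.35.

V = 13.7 mL, pH = 8.35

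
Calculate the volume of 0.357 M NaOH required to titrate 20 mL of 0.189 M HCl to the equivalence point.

At equivalence: moles acid = moles base. moles HCl = 0.189 × 20/1000 = 0.00378 mol. V_base = moles / 0.357 × 1000 = 10.6 mL.

V_{base} = 10.6 mL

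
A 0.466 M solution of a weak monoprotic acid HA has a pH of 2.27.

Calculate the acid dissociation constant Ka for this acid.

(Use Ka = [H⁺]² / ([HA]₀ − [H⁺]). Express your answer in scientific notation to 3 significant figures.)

[H⁺] = 10^(−pH) = 10^(−2.27) = 5.370e-03 M. For HA ⇌ H⁺ + A⁻, Ka = [H⁺][A⁻]/[HA] = [H⁺]² / ([HA]₀ − [H⁺]) = (5.370e-03)² / (0.466 − 5.370e-03) = 6.26e-05.

K_a = 6.26e-05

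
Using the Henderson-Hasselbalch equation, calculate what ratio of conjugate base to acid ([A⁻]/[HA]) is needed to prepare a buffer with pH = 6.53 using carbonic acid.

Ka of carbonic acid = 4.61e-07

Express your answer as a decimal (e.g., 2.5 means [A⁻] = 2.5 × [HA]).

pKa = -log(4.61e-07) = 6.3363. pH = pKa + log([A⁻]/[HA]), so log([A⁻]/[HA]) = pH − pKa = 6.53 − 6.3363 = 0.1937. [A⁻]/[HA] = 10^(0.1937) = 1.56

[A⁻]/[HA] = 1.56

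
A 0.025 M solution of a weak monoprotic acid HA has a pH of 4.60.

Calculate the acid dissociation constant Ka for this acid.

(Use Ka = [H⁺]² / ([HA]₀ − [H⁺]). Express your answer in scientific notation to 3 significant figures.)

[H⁺] = 10^(−pH) = 10^(−4.60) = 2.512e-05 M. For HA ⇌ H⁺ + A⁻, Ka = [H⁺][A⁻]/[HA] = [H⁺]² / ([HA]₀ − [H⁺]) = (2.512e-05)² / (0.025 − 2.512e-05) = 2.53e-08.

K_a = 2.53e-08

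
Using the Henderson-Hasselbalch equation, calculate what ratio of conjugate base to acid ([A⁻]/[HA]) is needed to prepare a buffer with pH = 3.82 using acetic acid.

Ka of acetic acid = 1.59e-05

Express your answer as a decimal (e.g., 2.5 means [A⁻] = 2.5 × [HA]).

pKa = -log(1.59e-05) = 4.7986. pH = pKa + log([A⁻]/[HA]), so log([A⁻]/[HA]) = pH − pKa = 3.82 − 4.7986 = -0.9786. [A⁻]/[HA] = 10^(-0.9786) = 0.105

[A⁻]/[HA] = 0.105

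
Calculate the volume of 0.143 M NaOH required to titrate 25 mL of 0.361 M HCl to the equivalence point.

At equivalence: moles acid = moles base. moles HCl = 0.361 × 25/1000 = 0.009025 mol. V_base = moles / 0.143 × 1000 = 63.1 mL.

V_{base} = 63.1 mL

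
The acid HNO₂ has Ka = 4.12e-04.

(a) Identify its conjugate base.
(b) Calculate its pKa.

(a) The conjugate base is formed by removing one H⁺ from HNO₂, giving NO₂⁻. (b) pKa = -log(Ka) = -log(4.12e-04) = 3.39.

Conjugate base: NO₂⁻; pK_a = 3.39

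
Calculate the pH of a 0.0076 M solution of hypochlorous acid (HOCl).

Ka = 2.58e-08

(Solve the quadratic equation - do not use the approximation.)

x² + Ka×x - Ka×C = 0. Using quadratic formula: [H⁺] = 1.3990e-05

pH = 4.85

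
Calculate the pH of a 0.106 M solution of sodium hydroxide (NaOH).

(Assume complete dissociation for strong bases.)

[OH⁻] = 0.106 M for strong base. pOH = -log[OH⁻] = 0.97, pH = 14 - pOH

pH = 13.03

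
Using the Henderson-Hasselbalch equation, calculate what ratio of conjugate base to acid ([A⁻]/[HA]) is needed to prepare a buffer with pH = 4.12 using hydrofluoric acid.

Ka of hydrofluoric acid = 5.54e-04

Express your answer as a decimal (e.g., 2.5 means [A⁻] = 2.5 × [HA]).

pKa = -log(5.54e-04) = 3.2565. pH = pKa + log([A⁻]/[HA]), so log([A⁻]/[HA]) = pH − pKa = 4.12 − 3.2565 = 0.8635. [A⁻]/[HA] = 10^(0.8635) = 7.30

[A⁻]/[HA] = 7.30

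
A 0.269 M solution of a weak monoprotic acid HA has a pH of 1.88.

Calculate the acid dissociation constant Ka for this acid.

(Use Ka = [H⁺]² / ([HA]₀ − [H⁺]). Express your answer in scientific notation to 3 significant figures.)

[H⁺] = 10^(−pH) = 10^(−1.88) = 1.318e-02 M. For HA ⇌ H⁺ + A⁻, Ka = [H⁺][A⁻]/[HA] = [H⁺]² / ([HA]₀ − [H⁺]) = (1.318e-02)² / (0.269 − 1.318e-02) = 6.79e-04.

K_a = 6.79e-04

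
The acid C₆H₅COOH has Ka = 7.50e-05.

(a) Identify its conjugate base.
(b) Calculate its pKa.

(a) The conjugate base is formed by removing one H⁺ from C₆H₅COOH, giving C₆H₅COO⁻. (b) pKa = -log(Ka) = -log(7.50e-05) = 4.12.

Conjugate base: C₆H₅COO⁻; pK_a = 4.12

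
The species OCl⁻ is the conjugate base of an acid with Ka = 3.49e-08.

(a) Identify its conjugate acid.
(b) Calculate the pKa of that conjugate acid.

(a) The conjugate acid is formed by adding one H⁺ to OCl⁻, giving HOCl. (b) pKa = -log(Ka) = -log(3.49e-08) = 7.46.

Conjugate acid: HOCl; pK_a = 7.46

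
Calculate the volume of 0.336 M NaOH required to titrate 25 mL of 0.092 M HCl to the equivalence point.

At equivalence: moles acid = moles base. moles HCl = 0.092 × 25/1000 = 0.0023 mol. V_base = moles / 0.336 × 1000 = 6.8 mL.

V_{base} = 6.8 mL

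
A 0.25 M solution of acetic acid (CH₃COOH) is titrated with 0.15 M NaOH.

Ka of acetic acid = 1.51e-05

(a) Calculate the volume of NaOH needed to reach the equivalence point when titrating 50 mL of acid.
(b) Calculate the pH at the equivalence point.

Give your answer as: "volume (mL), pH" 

moles acid = 0.25 × 50/1000 = 0.0125 mol; V_base = moles/0.15 × 1000 = 83.3 mL. At equivalence only the conjugate base is present: [A⁻] = 0.0125/0.133 = 9.3750e-02 M. Kb = Kw/Ka = 6.62e-10; [OH⁻] = √(Kb × [A⁻]) = 7.8795e-06; pOH = 5.10; pH = 14 - pOH = 8.90.

V = 83.3 mL, pH = 8.90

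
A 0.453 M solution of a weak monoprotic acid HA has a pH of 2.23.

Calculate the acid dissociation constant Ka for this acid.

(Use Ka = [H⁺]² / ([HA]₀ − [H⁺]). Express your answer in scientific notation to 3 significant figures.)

[H⁺] = 10^(−pH) = 10^(−2.23) = 5.888e-03 M. For HA ⇌ H⁺ + A⁻, Ka = [H⁺][A⁻]/[HA] = [H⁺]² / ([HA]₀ − [H⁺]) = (5.888e-03)² / (0.453 − 5.888e-03) = 7.76e-05.

K_a = 7.76e-05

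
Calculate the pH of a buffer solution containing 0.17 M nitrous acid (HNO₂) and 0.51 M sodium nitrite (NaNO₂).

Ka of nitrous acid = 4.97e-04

pKa = -log(4.97e-04) = 3.30. pH = pKa + log([A⁻]/[HA]) = 3.30 + log(0.51/0.17)

pH = 3.78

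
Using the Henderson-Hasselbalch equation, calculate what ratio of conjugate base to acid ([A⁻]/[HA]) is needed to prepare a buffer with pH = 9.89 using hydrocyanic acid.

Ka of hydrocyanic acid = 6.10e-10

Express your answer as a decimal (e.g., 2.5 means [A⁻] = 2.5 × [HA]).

pKa = -log(6.10e-10) = 9.2147. pH = pKa + log([A⁻]/[HA]), so log([A⁻]/[HA]) = pH − pKa = 9.89 − 9.2147 = 0.6753. [A⁻]/[HA] = 10^(0.6753) = 4.74

[A⁻]/[HA] = 4.74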